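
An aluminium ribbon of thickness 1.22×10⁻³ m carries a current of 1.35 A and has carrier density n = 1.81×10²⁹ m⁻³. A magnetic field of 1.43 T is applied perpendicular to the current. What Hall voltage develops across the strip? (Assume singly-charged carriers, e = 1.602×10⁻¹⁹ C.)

V_H = IB/(n e t).
V_H = (1.35)(1.43)/((1.81×10²⁹)(1.602×10⁻¹⁹)(1.22×10⁻³)) ≈ 5.46×10⁻⁸ V.

V_H ≈ 5.46×10⁻⁸ V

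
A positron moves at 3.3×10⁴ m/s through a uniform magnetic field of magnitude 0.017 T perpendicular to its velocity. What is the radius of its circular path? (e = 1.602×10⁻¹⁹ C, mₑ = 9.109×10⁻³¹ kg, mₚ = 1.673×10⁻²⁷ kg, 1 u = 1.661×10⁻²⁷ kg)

The magnetic force provides the centripetal force: |q|vB = mv²/r.
r = mv/(|q|B) = (9.109×10⁻³¹)(3.3×10⁴)/((1.602×10⁻¹⁹)(0.017)) ≈ 1.1×10⁻⁵ m.

r ≈ 1.1×10⁻⁵ m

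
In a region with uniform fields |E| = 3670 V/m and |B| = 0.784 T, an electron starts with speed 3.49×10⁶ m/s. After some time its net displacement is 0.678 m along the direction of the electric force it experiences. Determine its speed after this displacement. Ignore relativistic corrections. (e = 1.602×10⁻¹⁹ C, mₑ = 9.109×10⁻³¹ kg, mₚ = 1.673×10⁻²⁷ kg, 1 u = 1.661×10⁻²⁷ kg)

v_f ≈ 2.98×10⁷ m/s

B does no work; ΔKE = |q|E d.
½mv_f² = ½mv₀² + |q|Ed = ½(9.109×10⁻³¹)(3.49×10⁶)² + (1.602×10⁻¹⁹)(3670)(0.678) ≈ 5.547×10⁻¹⁸ J + 3.986×10⁻¹⁶ J ≈ 4.042×10⁻¹⁶ J.
v_f = √(2·4.042×10⁻¹⁶/9.109×10⁻³¹) ≈ 2.98×10⁷ m/s.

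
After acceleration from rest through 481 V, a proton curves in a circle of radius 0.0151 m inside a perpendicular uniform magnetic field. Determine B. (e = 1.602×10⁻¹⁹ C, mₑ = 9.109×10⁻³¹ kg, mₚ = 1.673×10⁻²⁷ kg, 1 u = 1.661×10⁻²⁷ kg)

B ≈ 0.210 T

v = √(2|q|V/m) = √(2·1.602×10⁻¹⁹·481/1.673×10⁻²⁷) ≈ 3.035×10⁵ m/s.
B = mv/(|q|r) = (1.673×10⁻²⁷)(3.035×10⁵)/((1.602×10⁻¹⁹)(0.0151)) ≈ 0.210 T.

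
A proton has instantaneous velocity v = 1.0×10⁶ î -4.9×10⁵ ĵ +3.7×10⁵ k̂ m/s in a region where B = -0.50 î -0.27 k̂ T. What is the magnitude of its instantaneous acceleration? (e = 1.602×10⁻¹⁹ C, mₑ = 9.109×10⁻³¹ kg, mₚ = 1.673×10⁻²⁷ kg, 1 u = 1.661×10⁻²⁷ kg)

|a| ≈ 2.79×10¹³ m/s²

v×B = (1.32×10⁵, 8.50×10⁴, -2.45×10⁵) N/C.
F = q v×B = (1.602×10⁻¹⁹ C)·(1.32×10⁵, 8.50×10⁴, -2.45×10⁵) = (2.12×10⁻¹⁴, 1.36×10⁻¹⁴, -3.92×10⁻¹⁴) N.
|a| = |F|/m = 4.664×10⁻¹⁴/1.673×10⁻²⁷ ≈ 2.79×10¹³ m/s².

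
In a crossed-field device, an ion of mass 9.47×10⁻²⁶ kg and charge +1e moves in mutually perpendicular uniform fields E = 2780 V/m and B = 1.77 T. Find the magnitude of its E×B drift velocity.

v_d ≈ 1570 m/s

In crossed fields the guiding centre drifts at v_d = |E×B|/B² = E/B, independent of charge and mass.
v_d = 2780/1.77 = 1570 m/s.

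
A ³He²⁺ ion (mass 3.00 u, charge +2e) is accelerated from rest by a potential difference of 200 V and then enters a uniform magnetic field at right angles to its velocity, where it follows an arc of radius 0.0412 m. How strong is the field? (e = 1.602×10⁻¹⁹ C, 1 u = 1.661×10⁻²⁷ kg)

v = √(2|q|V/m) = √(2·3.204×10⁻¹⁹·200/4.983×10⁻²⁷) ≈ 1.604×10⁵ m/s.
B = mv/(|q|r) = (4.983×10⁻²⁷)(1.604×10⁵)/((3.204×10⁻¹⁹)(0.0412)) ≈ 0.0605 T.

B ≈ 0.0605 T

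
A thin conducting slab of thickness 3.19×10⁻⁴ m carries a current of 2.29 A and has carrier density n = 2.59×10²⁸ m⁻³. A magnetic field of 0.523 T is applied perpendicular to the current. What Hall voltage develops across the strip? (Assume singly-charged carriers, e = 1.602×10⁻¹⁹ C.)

V_H = IB/(n e t).
V_H = (2.29)(0.523)/((2.59×10²⁸)(1.602×10⁻¹⁹)(3.19×10⁻⁴)) ≈ 9.05×10⁻⁷ V.

V_H ≈ 9.05×10⁻⁷ V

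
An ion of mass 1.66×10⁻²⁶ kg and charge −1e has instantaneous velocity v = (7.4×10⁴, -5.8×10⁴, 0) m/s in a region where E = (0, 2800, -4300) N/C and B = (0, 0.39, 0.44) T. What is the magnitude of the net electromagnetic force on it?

|F| ≈ 7.41×10⁻¹⁵ N

v×B = (-2.55×10⁴, -3.26×10⁴, 2.89×10⁴) N/C.
E + v×B = (-2.55×10⁴, -2.98×10⁴, 2.46×10⁴) N/C.
F = q(E + v×B) = (−1.602×10⁻¹⁹ C)·(-2.55×10⁴, -2.98×10⁴, 2.46×10⁴) = (4.09×10⁻¹⁵, 4.77×10⁻¹⁵, -3.93×10⁻¹⁵) N.
|F| = 7.41×10⁻¹⁵ N.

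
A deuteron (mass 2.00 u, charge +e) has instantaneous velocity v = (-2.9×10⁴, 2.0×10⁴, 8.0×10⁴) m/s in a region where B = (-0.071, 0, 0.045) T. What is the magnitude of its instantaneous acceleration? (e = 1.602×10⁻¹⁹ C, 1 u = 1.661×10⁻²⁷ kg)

v×B = (900, -4370, 1420) N/C.
F = q v×B = (1.602×10⁻¹⁹ C)·(900, -4370, 1420) = (1.44×10⁻¹⁶, -7.01×10⁻¹⁶, 2.27×10⁻¹⁶) N.
|a| = |F|/m = 7.508×10⁻¹⁶/3.322×10⁻²⁷ ≈ 2.26×10¹¹ m/s².

|a| ≈ 2.26×10¹¹ m/s²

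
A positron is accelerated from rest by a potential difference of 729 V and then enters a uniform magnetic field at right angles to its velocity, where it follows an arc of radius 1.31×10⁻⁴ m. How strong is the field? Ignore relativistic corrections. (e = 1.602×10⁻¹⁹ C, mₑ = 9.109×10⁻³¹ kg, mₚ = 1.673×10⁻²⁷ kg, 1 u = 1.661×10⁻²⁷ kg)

v = √(2|q|V/m) = √(2·1.602×10⁻¹⁹·729/9.109×10⁻³¹) ≈ 1.601×10⁷ m/s.
B = mv/(|q|r) = (9.109×10⁻³¹)(1.601×10⁷)/((1.602×10⁻¹⁹)(1.31×10⁻⁴)) ≈ 0.695 T.

B ≈ 0.695 T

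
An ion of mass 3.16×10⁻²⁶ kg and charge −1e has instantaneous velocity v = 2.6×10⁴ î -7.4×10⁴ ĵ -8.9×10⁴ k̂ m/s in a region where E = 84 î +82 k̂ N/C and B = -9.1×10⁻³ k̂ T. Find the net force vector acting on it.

v×B = (673, 237, 0) N/C.
E + v×B = (757, 237, 82.0) N/C.
F = q(E + v×B) = (−1.602×10⁻¹⁹ C)·(757, 237, 82.0) = (-1.21×10⁻¹⁶, -3.79×10⁻¹⁷, -1.31×10⁻¹⁷) N.

F ≈ (-1.21×10⁻¹⁶, -3.79×10⁻¹⁷, -1.31×10⁻¹⁷) N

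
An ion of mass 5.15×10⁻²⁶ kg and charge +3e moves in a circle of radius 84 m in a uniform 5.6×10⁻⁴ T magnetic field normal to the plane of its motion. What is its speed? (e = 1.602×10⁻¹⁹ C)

From |q|vB = mv²/r, v = |q|Br/m.
v = (4.806×10⁻¹⁹)(5.6×10⁻⁴)(84)/5.15×10⁻²⁶ ≈ 4.4×10⁵ m/s.

v ≈ 4.4×10⁵ m/s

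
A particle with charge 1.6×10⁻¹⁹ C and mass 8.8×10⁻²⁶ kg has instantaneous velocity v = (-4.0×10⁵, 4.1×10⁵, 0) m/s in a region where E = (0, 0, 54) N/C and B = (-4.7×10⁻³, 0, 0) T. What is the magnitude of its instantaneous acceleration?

|a| ≈ 3.60×10⁹ m/s²

v×B = (0, 0, 1930) N/C.
E + v×B = (0, 0, 1980) N/C.
F = q(E + v×B) = (1.6×10⁻¹⁹ C)·(0, 0, 1980) = (0, 0, 3.17×10⁻¹⁶) N.
|a| = |F|/m = 3.170×10⁻¹⁶/8.8×10⁻²⁶ ≈ 3.60×10⁹ m/s².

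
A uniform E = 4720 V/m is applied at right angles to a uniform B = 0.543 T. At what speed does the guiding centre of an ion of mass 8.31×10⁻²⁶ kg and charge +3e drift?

The E×B drift speed is v_d = E/B.
v_d = 4720/0.543 = 8690 m/s.

v_d ≈ 8690 m/s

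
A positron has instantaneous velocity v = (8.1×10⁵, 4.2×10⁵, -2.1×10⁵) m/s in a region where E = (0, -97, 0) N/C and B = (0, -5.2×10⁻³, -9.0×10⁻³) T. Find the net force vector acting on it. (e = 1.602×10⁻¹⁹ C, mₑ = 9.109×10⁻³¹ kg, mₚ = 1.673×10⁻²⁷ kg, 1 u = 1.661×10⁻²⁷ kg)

v×B = (-4870, 7290, -4210) N/C.
E + v×B = (-4870, 7190, -4210) N/C.
F = q(E + v×B) = (1.602×10⁻¹⁹ C)·(-4870, 7190, -4210) = (-7.80×10⁻¹⁶, 1.15×10⁻¹⁵, -6.75×10⁻¹⁶) N.

F ≈ (-7.80×10⁻¹⁶, 1.15×10⁻¹⁵, -6.75×10⁻¹⁶) N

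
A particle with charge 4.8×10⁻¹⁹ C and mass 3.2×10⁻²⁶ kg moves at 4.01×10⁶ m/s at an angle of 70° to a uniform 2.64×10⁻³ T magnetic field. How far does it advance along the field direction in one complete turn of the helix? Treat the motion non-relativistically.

p ≈ 218 m

v∥ = v cosθ = 4.01×10⁶·cos70° ≈ 1.372×10⁶ m/s.
T = 2πm/(|q|B) = 2π(3.2×10⁻²⁶)/((4.8×10⁻¹⁹)(2.64×10⁻³)) ≈ 1.587×10⁻⁴ s.
pitch = v∥ T = (1.372×10⁶)(1.587×10⁻⁴) ≈ 218 m.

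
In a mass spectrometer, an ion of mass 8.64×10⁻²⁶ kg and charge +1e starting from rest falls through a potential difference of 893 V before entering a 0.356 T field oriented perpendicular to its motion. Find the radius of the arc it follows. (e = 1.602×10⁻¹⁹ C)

Acceleration: |q|V = ½mv² ⇒ v = √(2|q|V/m) = √(2·1.602×10⁻¹⁹·893/8.64×10⁻²⁶) ≈ 5.755×10⁴ m/s.
In the field: r = mv/(|q|B) = (8.64×10⁻²⁶)(5.755×10⁴)/((1.602×10⁻¹⁹)(0.356)) ≈ 0.0872 m.

r ≈ 0.0872 m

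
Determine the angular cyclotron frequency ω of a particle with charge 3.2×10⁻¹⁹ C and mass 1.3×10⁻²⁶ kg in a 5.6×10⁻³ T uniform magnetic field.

ω ≈ 1.4×10⁵ rad/s

ω = |q|B/m.
ω = (3.2×10⁻¹⁹)(5.6×10⁻³)/1.3×10⁻²⁶ ≈ 1.4×10⁵ rad/s.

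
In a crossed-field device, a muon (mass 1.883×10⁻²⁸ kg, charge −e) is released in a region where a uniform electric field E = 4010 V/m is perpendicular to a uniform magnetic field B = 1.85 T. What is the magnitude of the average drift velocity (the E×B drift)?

v_d ≈ 2170 m/s

The steady drift has the magnetic force balancing the electric force, so v_d = E/B.
v_d = 4010/1.85 = 2170 m/s.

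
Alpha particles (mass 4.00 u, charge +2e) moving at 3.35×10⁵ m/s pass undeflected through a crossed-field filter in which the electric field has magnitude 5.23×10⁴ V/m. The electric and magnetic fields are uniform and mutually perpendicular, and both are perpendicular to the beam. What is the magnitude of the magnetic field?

B = 0.156 T

Balance of forces in the selector: qE = qvB ⇒ B = E/v.
B = 5.23×10⁴/3.35×10⁵ = 0.156 T.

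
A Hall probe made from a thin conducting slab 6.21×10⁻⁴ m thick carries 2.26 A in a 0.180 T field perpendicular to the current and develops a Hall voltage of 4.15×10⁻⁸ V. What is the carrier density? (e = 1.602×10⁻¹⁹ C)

From V_H = IB/(n e t), n = IB/(V_H e t).
n = (2.26)(0.180)/((4.15×10⁻⁸)(1.602×10⁻¹⁹)(6.21×10⁻⁴)) ≈ 9.85×10²⁸ m⁻³.

n ≈ 9.85×10²⁸ m⁻³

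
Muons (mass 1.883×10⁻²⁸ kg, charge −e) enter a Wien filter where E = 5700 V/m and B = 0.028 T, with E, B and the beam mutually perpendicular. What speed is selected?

Straight-line motion ⇒ electric and magnetic forces cancel, so E = vB.
v = E/B = 5700/0.028 = 2.0×10⁵ m/s.

v = 2.0×10⁵ m/s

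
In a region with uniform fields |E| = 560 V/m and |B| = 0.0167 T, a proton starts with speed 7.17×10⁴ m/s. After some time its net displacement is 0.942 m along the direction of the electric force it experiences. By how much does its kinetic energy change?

ΔKE ≈ 8.45×10⁻¹⁷ J

The magnetic force is always ⟂ v and does no work; only the electric force changes KE.
ΔKE = F_E · d = |q|E d = (1.602×10⁻¹⁹)(560)(0.942) ≈ 8.45×10⁻¹⁷ J.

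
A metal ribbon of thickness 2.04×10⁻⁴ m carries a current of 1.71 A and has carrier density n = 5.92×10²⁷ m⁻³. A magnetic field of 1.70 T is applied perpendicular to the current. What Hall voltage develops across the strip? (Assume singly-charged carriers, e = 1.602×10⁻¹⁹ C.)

V_H ≈ 1.50×10⁻⁵ V

V_H = IB/(n e t).
V_H = (1.71)(1.70)/((5.92×10²⁷)(1.602×10⁻¹⁹)(2.04×10⁻⁴)) ≈ 1.50×10⁻⁵ V.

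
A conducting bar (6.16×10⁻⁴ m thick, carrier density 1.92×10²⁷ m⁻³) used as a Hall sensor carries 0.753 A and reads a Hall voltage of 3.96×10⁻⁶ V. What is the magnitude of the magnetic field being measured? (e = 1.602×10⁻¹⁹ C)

From V_H = IB/(n e t), B = V_H n e t / I.
B = (3.96×10⁻⁶)(1.92×10²⁷)(1.602×10⁻¹⁹)(6.16×10⁻⁴)/0.753 ≈ 0.996 T.

B ≈ 0.996 T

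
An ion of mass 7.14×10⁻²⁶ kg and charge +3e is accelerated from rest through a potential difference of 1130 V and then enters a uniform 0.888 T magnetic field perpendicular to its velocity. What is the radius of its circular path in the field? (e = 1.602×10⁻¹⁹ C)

Acceleration: |q|V = ½mv² ⇒ v = √(2|q|V/m) = √(2·4.806×10⁻¹⁹·1130/7.14×10⁻²⁶) ≈ 1.233×10⁵ m/s.
In the field: r = mv/(|q|B) = (7.14×10⁻²⁶)(1.233×10⁵)/((4.806×10⁻¹⁹)(0.888)) ≈ 0.0206 m.

r ≈ 0.0206 m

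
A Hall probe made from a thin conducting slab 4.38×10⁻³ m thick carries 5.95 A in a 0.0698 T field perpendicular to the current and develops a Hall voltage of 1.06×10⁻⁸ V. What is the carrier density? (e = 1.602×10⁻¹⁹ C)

n ≈ 5.58×10²⁸ m⁻³

From V_H = IB/(n e t), n = IB/(V_H e t).
n = (5.95)(0.0698)/((1.06×10⁻⁸)(1.602×10⁻¹⁹)(4.38×10⁻³)) ≈ 5.58×10²⁸ m⁻³.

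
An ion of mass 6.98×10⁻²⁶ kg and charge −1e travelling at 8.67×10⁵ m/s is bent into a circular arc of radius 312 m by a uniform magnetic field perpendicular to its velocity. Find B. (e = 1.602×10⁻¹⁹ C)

B ≈ 1.21×10⁻³ T

From |q|vB = mv²/r, B = mv/(|q|r).
B = (6.98×10⁻²⁶)(8.67×10⁵)/((1.602×10⁻¹⁹)(312)) ≈ 1.21×10⁻³ T.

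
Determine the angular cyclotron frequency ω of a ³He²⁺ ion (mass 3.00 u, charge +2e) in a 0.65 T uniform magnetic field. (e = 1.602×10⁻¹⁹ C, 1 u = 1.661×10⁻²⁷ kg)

ω ≈ 4.2×10⁷ rad/s

ω = |q|B/m.
ω = (3.204×10⁻¹⁹)(0.65)/4.983×10⁻²⁷ ≈ 4.2×10⁷ rad/s.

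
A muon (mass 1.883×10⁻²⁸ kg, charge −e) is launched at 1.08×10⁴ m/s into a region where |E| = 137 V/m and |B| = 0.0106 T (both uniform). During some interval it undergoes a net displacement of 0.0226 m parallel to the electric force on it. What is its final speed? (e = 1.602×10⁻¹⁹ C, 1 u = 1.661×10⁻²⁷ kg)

B does no work; ΔKE = |q|E d.
½mv_f² = ½mv₀² + |q|Ed = ½(1.883×10⁻²⁸)(1.08×10⁴)² + (1.602×10⁻¹⁹)(137)(0.0226) ≈ 1.098×10⁻²⁰ J + 4.960×10⁻¹⁹ J ≈ 5.070×10⁻¹⁹ J.
v_f = √(2·5.070×10⁻¹⁹/1.883×10⁻²⁸) ≈ 7.34×10⁴ m/s.

v_f ≈ 7.34×10⁴ m/s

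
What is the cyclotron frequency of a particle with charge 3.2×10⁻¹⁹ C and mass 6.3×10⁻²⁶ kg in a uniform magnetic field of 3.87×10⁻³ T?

f ≈ 3130 Hz

f = |q|B/(2πm).
f = (3.2×10⁻¹⁹)(3.87×10⁻³)/(2π·6.3×10⁻²⁶) ≈ 3130 Hz.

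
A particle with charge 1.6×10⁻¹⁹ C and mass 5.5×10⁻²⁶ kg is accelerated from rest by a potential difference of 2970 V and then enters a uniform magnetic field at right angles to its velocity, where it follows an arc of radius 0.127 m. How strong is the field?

v = √(2|q|V/m) = √(2·1.6×10⁻¹⁹·2970/5.5×10⁻²⁶) ≈ 1.315×10⁵ m/s.
B = mv/(|q|r) = (5.5×10⁻²⁶)(1.315×10⁵)/((1.6×10⁻¹⁹)(0.127)) ≈ 0.356 T.

B ≈ 0.356 T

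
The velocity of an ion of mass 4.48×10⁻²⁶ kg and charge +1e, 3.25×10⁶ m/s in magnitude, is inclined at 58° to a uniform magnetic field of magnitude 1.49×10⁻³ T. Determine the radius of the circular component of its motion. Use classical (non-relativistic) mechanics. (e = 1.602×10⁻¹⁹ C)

v⊥ = v sinθ = 3.25×10⁶·sin58° ≈ 2.756×10⁶ m/s.
r = m v⊥/(|q|B) = (4.48×10⁻²⁶)(2.756×10⁶)/((1.602×10⁻¹⁹)(1.49×10⁻³)) ≈ 517 m.

r ≈ 517 m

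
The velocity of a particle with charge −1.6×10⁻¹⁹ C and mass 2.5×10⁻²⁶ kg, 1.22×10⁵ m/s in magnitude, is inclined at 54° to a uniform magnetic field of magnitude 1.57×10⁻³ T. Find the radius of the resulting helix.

v⊥ = v sinθ = 1.22×10⁵·sin54° ≈ 9.870×10⁴ m/s.
r = m v⊥/(|q|B) = (2.5×10⁻²⁶)(9.870×10⁴)/((1.6×10⁻¹⁹)(1.57×10⁻³)) ≈ 9.82 m.

r ≈ 9.82 m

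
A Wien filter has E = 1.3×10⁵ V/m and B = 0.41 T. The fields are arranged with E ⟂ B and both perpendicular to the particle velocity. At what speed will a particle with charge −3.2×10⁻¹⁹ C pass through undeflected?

v = 3.2×10⁵ m/s

For undeflected motion the electric and magnetic forces balance: qE = qvB.
v = E/B = 1.3×10⁵/0.41 = 3.2×10⁵ m/s.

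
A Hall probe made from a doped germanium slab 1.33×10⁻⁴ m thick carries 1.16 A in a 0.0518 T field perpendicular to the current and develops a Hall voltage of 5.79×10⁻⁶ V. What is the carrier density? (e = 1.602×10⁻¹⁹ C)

From V_H = IB/(n e t), n = IB/(V_H e t).
n = (1.16)(0.0518)/((5.79×10⁻⁶)(1.602×10⁻¹⁹)(1.33×10⁻⁴)) ≈ 4.87×10²⁶ m⁻³.

n ≈ 4.87×10²⁶ m⁻³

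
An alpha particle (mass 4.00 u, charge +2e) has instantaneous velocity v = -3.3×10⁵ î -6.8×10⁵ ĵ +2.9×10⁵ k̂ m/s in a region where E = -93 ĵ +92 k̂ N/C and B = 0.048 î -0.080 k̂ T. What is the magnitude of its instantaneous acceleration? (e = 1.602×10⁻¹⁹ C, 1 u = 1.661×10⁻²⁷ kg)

v×B = (5.44×10⁴, -1.25×10⁴, 3.26×10⁴) N/C.
E + v×B = (5.44×10⁴, -1.26×10⁴, 3.27×10⁴) N/C.
F = q(E + v×B) = (3.204×10⁻¹⁹ C)·(5.44×10⁴, -1.26×10⁴, 3.27×10⁴) = (1.74×10⁻¹⁴, -4.03×10⁻¹⁵, 1.05×10⁻¹⁴) N.
|a| = |F|/m = 2.074×10⁻¹⁴/6.644×10⁻²⁷ ≈ 3.12×10¹² m/s².

|a| ≈ 3.12×10¹² m/s²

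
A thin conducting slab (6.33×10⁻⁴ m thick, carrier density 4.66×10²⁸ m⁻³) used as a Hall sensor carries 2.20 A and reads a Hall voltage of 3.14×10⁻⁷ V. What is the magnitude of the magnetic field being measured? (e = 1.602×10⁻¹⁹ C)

B ≈ 0.674 T

From V_H = IB/(n e t), B = V_H n e t / I.
B = (3.14×10⁻⁷)(4.66×10²⁸)(1.602×10⁻¹⁹)(6.33×10⁻⁴)/2.20 ≈ 0.674 T.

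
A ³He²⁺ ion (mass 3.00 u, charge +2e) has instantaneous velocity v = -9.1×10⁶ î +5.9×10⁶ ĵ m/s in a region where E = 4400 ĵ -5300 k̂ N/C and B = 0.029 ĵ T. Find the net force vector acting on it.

F ≈ (0, 1.41×10⁻¹⁵, -8.63×10⁻¹⁴) N

v×B = (0, 0, -2.64×10⁵) N/C.
E + v×B = (0, 4400, -2.69×10⁵) N/C.
F = q(E + v×B) = (3.204×10⁻¹⁹ C)·(0, 4400, -2.69×10⁵) = (0, 1.41×10⁻¹⁵, -8.63×10⁻¹⁴) N.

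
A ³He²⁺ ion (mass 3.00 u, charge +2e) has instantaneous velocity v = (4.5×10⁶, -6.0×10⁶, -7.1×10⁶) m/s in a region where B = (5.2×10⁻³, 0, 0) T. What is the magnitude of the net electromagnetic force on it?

|F| ≈ 1.55×10⁻¹⁴ N

v×B = (0, -3.69×10⁴, 3.12×10⁴) N/C.
F = q v×B = (3.204×10⁻¹⁹ C)·(0, -3.69×10⁴, 3.12×10⁴) = (0, -1.18×10⁻¹⁴, 1.00×10⁻¹⁴) N.
|F| = 1.55×10⁻¹⁴ N.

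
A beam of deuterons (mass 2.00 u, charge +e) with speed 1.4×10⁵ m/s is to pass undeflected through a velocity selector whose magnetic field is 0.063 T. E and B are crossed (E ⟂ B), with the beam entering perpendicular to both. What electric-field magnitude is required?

E = 8800 V/m

For straight-line motion qE = qvB, so E = vB.
E = 1.4×10⁵ × 0.063 = 8800 V/m.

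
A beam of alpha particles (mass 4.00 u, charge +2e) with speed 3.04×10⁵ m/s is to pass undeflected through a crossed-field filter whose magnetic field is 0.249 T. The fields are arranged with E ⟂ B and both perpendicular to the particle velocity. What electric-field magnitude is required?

E = 7.57×10⁴ V/m

For straight-line motion qE = qvB, so E = vB.
E = 3.04×10⁵ × 0.249 = 7.57×10⁴ V/m.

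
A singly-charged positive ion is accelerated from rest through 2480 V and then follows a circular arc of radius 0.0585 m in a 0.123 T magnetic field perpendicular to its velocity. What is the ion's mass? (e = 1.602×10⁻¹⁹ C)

Combine |q|V = ½mv² and r = mv/(|q|B): eliminate v to get m = qB²r²/(2V).
m = (1.602×10⁻¹⁹)(0.123)²(0.0585)²/(2·2480) ≈ 1.67×10⁻²⁷ kg.

m ≈ 1.67×10⁻²⁷ kg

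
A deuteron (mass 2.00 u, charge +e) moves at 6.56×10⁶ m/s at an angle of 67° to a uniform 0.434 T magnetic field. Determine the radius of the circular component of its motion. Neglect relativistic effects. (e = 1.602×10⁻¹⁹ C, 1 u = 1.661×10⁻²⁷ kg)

r ≈ 0.289 m

v⊥ = v sinθ = 6.56×10⁶·sin67° ≈ 6.039×10⁶ m/s.
r = m v⊥/(|q|B) = (3.322×10⁻²⁷)(6.039×10⁶)/((1.602×10⁻¹⁹)(0.434)) ≈ 0.289 m.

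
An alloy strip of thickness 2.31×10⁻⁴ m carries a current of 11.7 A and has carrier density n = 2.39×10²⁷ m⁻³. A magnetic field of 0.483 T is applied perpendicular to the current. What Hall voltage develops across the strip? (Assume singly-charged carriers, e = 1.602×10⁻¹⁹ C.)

V_H = IB/(n e t).
V_H = (11.7)(0.483)/((2.39×10²⁷)(1.602×10⁻¹⁹)(2.31×10⁻⁴)) ≈ 6.39×10⁻⁵ V.

V_H ≈ 6.39×10⁻⁵ V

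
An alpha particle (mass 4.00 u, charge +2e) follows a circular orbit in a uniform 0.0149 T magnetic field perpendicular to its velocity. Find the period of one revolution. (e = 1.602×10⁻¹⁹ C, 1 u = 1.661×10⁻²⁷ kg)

The cyclotron period depends only on m, q, B: T = 2πm/(|q|B).
T = 2π(6.644×10⁻²⁷)/((3.204×10⁻¹⁹)(0.0149)) ≈ 8.74×10⁻⁶ s.

T ≈ 8.74×10⁻⁶ s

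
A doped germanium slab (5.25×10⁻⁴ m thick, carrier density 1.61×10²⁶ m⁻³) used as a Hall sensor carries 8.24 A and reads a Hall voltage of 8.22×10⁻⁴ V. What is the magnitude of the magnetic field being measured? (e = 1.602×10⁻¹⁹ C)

B ≈ 1.35 T

From V_H = IB/(n e t), B = V_H n e t / I.
B = (8.22×10⁻⁴)(1.61×10²⁶)(1.602×10⁻¹⁹)(5.25×10⁻⁴)/8.24 ≈ 1.35 T.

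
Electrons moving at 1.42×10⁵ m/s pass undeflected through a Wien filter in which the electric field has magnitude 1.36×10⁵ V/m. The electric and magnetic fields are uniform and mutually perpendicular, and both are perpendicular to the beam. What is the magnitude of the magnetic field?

Balance of forces in the selector: qE = qvB ⇒ B = E/v.
B = 1.36×10⁵/1.42×10⁵ = 0.958 T.

B = 0.958 T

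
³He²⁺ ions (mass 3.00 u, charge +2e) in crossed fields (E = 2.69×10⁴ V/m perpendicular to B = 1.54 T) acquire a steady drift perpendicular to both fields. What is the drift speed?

In crossed fields the guiding centre drifts at v_d = |E×B|/B² = E/B, independent of charge and mass.
v_d = 2.69×10⁴/1.54 = 1.75×10⁴ m/s.

v_d ≈ 1.75×10⁴ m/s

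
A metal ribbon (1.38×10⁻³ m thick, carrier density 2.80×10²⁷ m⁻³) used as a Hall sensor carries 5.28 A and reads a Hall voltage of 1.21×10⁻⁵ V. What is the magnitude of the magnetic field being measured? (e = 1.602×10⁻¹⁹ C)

From V_H = IB/(n e t), B = V_H n e t / I.
B = (1.21×10⁻⁵)(2.80×10²⁷)(1.602×10⁻¹⁹)(1.38×10⁻³)/5.28 ≈ 1.42 T.

B ≈ 1.42 T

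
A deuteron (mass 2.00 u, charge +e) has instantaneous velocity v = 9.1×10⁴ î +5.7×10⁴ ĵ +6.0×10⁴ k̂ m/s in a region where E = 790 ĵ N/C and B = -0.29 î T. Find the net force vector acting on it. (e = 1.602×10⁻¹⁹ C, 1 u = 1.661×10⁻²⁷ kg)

v×B = (0, -1.74×10⁴, 1.65×10⁴) N/C.
E + v×B = (0, -1.66×10⁴, 1.65×10⁴) N/C.
F = q(E + v×B) = (1.602×10⁻¹⁹ C)·(0, -1.66×10⁴, 1.65×10⁴) = (0, -2.66×10⁻¹⁵, 2.65×10⁻¹⁵) N.

F ≈ (0, -2.66×10⁻¹⁵, 2.65×10⁻¹⁵) N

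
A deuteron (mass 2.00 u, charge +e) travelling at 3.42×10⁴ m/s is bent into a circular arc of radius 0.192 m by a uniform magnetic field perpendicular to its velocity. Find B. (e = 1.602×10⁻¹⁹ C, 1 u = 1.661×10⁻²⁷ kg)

From |q|vB = mv²/r, B = mv/(|q|r).
B = (3.322×10⁻²⁷)(3.42×10⁴)/((1.602×10⁻¹⁹)(0.192)) ≈ 3.69×10⁻³ T.

B ≈ 3.69×10⁻³ T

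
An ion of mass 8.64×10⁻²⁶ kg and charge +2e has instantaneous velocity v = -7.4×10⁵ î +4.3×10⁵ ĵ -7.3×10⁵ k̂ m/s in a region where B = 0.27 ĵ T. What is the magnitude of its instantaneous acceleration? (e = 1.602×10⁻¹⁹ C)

v×B = (1.97×10⁵, 0, -2.00×10⁵) N/C.
F = q v×B = (3.204×10⁻¹⁹ C)·(1.97×10⁵, 0, -2.00×10⁵) = (6.32×10⁻¹⁴, 0, -6.40×10⁻¹⁴) N.
|a| = |F|/m = 8.992×10⁻¹⁴/8.64×10⁻²⁶ ≈ 1.04×10¹² m/s².

|a| ≈ 1.04×10¹² m/s²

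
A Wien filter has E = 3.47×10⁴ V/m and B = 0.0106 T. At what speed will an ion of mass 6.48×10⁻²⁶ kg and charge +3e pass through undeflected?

v = 3.27×10⁶ m/s

For undeflected motion the electric and magnetic forces balance: qE = qvB.
v = E/B = 3.47×10⁴/0.0106 = 3.27×10⁶ m/s.
The result is independent of the particle's charge and mass.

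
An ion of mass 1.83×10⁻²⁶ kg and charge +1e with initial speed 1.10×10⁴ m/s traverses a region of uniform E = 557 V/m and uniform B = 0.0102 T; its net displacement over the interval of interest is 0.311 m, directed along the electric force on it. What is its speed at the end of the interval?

v_f ≈ 5.62×10⁴ m/s

B does no work; ΔKE = |q|E d.
½mv_f² = ½mv₀² + |q|Ed = ½(1.83×10⁻²⁶)(1.10×10⁴)² + (1.602×10⁻¹⁹)(557)(0.311) ≈ 1.107×10⁻¹⁸ J + 2.775×10⁻¹⁷ J ≈ 2.886×10⁻¹⁷ J.
v_f = √(2·2.886×10⁻¹⁷/1.83×10⁻²⁶) ≈ 5.62×10⁴ m/s.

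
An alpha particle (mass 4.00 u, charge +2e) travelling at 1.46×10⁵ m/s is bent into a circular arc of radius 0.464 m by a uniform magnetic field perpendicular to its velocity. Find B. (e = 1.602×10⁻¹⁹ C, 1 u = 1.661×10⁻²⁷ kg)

From |q|vB = mv²/r, B = mv/(|q|r).
B = (6.644×10⁻²⁷)(1.46×10⁵)/((3.204×10⁻¹⁹)(0.464)) ≈ 6.52×10⁻³ T.

B ≈ 6.52×10⁻³ T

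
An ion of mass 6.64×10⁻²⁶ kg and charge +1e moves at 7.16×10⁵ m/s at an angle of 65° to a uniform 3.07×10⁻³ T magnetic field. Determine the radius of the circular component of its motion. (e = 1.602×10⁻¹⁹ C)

v⊥ = v sinθ = 7.16×10⁵·sin65° ≈ 6.489×10⁵ m/s.
r = m v⊥/(|q|B) = (6.64×10⁻²⁶)(6.489×10⁵)/((1.602×10⁻¹⁹)(3.07×10⁻³)) ≈ 87.6 m.

r ≈ 87.6 m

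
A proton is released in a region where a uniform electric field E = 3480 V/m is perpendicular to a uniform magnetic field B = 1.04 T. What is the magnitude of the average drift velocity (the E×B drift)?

v_d ≈ 3350 m/s

The E×B drift speed is v_d = E/B.
v_d = 3480/1.04 = 3350 m/s.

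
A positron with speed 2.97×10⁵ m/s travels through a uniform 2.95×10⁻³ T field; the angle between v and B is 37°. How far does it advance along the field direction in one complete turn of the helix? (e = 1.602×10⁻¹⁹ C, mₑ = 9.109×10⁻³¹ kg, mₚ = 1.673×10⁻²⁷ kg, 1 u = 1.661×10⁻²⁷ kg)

v∥ = v cosθ = 2.97×10⁵·cos37° ≈ 2.372×10⁵ m/s.
T = 2πm/(|q|B) = 2π(9.109×10⁻³¹)/((1.602×10⁻¹⁹)(2.95×10⁻³)) ≈ 1.211×10⁻⁸ s.
pitch = v∥ T = (2.372×10⁵)(1.211×10⁻⁸) ≈ 2.87×10⁻³ m.

p ≈ 2.87×10⁻³ m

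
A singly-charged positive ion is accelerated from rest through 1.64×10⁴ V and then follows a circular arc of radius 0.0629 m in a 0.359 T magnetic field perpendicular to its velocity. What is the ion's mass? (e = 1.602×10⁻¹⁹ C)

Combine |q|V = ½mv² and r = mv/(|q|B): eliminate v to get m = qB²r²/(2V).
m = (1.602×10⁻¹⁹)(0.359)²(0.0629)²/(2·1.64×10⁴) ≈ 2.49×10⁻²⁷ kg.

m ≈ 2.49×10⁻²⁷ kg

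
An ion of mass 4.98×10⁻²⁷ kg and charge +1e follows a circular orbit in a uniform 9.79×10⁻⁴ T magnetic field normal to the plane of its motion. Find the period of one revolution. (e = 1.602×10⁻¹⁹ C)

T ≈ 2.00×10⁻⁴ s

The cyclotron period depends only on m, q, B: T = 2πm/(|q|B).
T = 2π(4.98×10⁻²⁷)/((1.602×10⁻¹⁹)(9.79×10⁻⁴)) ≈ 2.00×10⁻⁴ s.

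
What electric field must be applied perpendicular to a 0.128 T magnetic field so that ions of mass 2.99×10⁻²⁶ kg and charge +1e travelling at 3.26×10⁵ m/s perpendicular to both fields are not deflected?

For straight-line motion qE = qvB, so E = vB.
E = 3.26×10⁵ × 0.128 = 4.17×10⁴ V/m.

E = 4.17×10⁴ V/m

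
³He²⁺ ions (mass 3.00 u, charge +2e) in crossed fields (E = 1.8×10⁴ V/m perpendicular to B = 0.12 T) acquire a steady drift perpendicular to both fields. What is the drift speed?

In crossed fields the guiding centre drifts at v_d = |E×B|/B² = E/B, independent of charge and mass.
v_d = 1.8×10⁴/0.12 = 1.5×10⁵ m/s.

v_d ≈ 1.5×10⁵ m/s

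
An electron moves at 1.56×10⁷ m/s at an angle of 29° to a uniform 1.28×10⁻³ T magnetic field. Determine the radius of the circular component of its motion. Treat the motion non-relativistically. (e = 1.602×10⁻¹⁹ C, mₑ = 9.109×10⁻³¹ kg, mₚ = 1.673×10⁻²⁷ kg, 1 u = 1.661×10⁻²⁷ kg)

v⊥ = v sinθ = 1.56×10⁷·sin29° ≈ 7.563×10⁶ m/s.
r = m v⊥/(|q|B) = (9.109×10⁻³¹)(7.563×10⁶)/((1.602×10⁻¹⁹)(1.28×10⁻³)) ≈ 0.0336 m.

r ≈ 0.0336 m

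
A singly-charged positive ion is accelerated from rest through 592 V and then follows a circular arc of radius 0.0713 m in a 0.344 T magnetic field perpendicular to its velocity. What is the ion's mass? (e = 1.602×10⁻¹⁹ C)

m ≈ 8.14×10⁻²⁶ kg

Combine |q|V = ½mv² and r = mv/(|q|B): eliminate v to get m = qB²r²/(2V).
m = (1.602×10⁻¹⁹)(0.344)²(0.0713)²/(2·592) ≈ 8.14×10⁻²⁶ kg.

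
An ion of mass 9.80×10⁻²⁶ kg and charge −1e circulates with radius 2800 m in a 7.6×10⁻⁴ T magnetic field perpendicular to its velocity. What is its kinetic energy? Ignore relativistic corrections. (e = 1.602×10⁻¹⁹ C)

v = |q|Br/m, then KE = ½mv² = (qBr)²/(2m).
v = (1.602×10⁻¹⁹)(7.6×10⁻⁴)(2800)/9.80×10⁻²⁶ ≈ 3.479×10⁶ m/s.
KE = ½(9.80×10⁻²⁶)(3.479×10⁶)² ≈ 5.9×10⁻¹³ J = 3.7×10⁶ eV.

KE ≈ 3.7×10⁶ eV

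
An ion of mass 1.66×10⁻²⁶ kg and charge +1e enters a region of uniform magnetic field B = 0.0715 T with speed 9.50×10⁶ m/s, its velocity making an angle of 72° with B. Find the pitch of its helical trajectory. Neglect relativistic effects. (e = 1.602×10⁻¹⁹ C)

p ≈ 26.7 m

v∥ = v cosθ = 9.50×10⁶·cos72° ≈ 2.936×10⁶ m/s.
T = 2πm/(|q|B) = 2π(1.66×10⁻²⁶)/((1.602×10⁻¹⁹)(0.0715)) ≈ 9.106×10⁻⁶ s.
pitch = v∥ T = (2.936×10⁶)(9.106×10⁻⁶) ≈ 26.7 m.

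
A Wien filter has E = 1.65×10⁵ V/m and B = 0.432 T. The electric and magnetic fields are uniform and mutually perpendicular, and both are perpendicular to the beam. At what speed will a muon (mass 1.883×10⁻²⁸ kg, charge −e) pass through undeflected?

v = 3.82×10⁵ m/s

For undeflected motion the electric and magnetic forces balance: qE = qvB.
v = E/B = 1.65×10⁵/0.432 = 3.82×10⁵ m/s.
The result is independent of the particle's charge and mass.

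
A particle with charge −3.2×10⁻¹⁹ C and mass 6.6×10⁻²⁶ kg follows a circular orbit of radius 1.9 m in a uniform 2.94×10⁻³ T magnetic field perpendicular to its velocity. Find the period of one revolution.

T ≈ 4.41×10⁻⁴ s

The cyclotron period depends only on m, q, B: T = 2πm/(|q|B).
T = 2π(6.6×10⁻²⁶)/((3.2×10⁻¹⁹)(2.94×10⁻³)) ≈ 4.41×10⁻⁴ s.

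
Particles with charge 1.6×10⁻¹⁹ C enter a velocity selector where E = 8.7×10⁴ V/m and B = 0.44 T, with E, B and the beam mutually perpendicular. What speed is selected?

v = 2.0×10⁵ m/s

Straight-line motion ⇒ electric and magnetic forces cancel, so E = vB.
v = E/B = 8.7×10⁴/0.44 = 2.0×10⁵ m/s.
The result is independent of the particle's charge and mass.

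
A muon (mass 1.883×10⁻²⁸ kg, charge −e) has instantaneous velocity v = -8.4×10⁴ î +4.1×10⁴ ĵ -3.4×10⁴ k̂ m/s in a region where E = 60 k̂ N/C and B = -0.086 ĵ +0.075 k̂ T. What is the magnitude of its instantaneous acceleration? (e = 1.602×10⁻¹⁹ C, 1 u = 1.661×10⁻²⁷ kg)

v×B = (151, 6300, 7220) N/C.
E + v×B = (151, 6300, 7280) N/C.
F = q(E + v×B) = (−1.602×10⁻¹⁹ C)·(151, 6300, 7280) = (-2.42×10⁻¹⁷, -1.01×10⁻¹⁵, -1.17×10⁻¹⁵) N.
|a| = |F|/m = 1.543×10⁻¹⁵/1.883×10⁻²⁸ ≈ 8.19×10¹² m/s².

|a| ≈ 8.19×10¹² m/s²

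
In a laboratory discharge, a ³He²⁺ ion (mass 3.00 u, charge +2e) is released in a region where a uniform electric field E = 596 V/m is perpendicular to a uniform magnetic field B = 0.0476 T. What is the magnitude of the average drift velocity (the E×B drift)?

v_d ≈ 1.25×10⁴ m/s

In crossed fields the guiding centre drifts at v_d = |E×B|/B² = E/B, independent of charge and mass.
v_d = 596/0.0476 = 1.25×10⁴ m/s.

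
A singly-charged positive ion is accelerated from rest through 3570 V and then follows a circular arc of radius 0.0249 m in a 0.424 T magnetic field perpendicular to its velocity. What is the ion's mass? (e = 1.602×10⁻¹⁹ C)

m ≈ 2.50×10⁻²⁷ kg

Combine |q|V = ½mv² and r = mv/(|q|B): eliminate v to get m = qB²r²/(2V).
m = (1.602×10⁻¹⁹)(0.424)²(0.0249)²/(2·3570) ≈ 2.50×10⁻²⁷ kg.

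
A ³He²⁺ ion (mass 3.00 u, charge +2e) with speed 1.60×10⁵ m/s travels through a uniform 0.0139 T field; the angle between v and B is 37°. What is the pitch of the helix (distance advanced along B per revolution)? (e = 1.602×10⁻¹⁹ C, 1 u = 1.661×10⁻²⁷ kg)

v∥ = v cosθ = 1.60×10⁵·cos37° ≈ 1.278×10⁵ m/s.
T = 2πm/(|q|B) = 2π(4.983×10⁻²⁷)/((3.204×10⁻¹⁹)(0.0139)) ≈ 7.030×10⁻⁶ s.
pitch = v∥ T = (1.278×10⁵)(7.030×10⁻⁶) ≈ 0.898 m.

p ≈ 0.898 m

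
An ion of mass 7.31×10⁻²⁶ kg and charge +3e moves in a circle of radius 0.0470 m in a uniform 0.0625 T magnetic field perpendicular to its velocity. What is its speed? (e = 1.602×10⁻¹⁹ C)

From |q|vB = mv²/r, v = |q|Br/m.
v = (4.806×10⁻¹⁹)(0.0625)(0.0470)/7.31×10⁻²⁶ ≈ 1.93×10⁴ m/s.

v ≈ 1.93×10⁴ m/s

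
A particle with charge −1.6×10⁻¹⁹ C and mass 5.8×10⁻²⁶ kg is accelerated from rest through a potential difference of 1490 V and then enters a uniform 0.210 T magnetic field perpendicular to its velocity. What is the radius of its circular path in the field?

r ≈ 0.157 m

Acceleration: |q|V = ½mv² ⇒ v = √(2|q|V/m) = √(2·1.6×10⁻¹⁹·1490/5.8×10⁻²⁶) ≈ 9.067×10⁴ m/s.
In the field: r = mv/(|q|B) = (5.8×10⁻²⁶)(9.067×10⁴)/((1.6×10⁻¹⁹)(0.210)) ≈ 0.157 m.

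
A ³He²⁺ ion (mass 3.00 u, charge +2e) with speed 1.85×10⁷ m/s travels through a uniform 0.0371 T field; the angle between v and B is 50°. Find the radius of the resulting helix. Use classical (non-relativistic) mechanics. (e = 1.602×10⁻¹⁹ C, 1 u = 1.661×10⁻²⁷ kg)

v⊥ = v sinθ = 1.85×10⁷·sin50° ≈ 1.417×10⁷ m/s.
r = m v⊥/(|q|B) = (4.983×10⁻²⁷)(1.417×10⁷)/((3.204×10⁻¹⁹)(0.0371)) ≈ 5.94 m.

r ≈ 5.94 m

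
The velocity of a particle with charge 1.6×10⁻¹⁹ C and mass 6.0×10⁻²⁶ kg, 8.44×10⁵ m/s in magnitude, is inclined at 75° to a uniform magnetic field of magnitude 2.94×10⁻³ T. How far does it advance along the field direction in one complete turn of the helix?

p ≈ 175 m

v∥ = v cosθ = 8.44×10⁵·cos75° ≈ 2.184×10⁵ m/s.
T = 2πm/(|q|B) = 2π(6.0×10⁻²⁶)/((1.6×10⁻¹⁹)(2.94×10⁻³)) ≈ 8.014×10⁻⁴ s.
pitch = v∥ T = (2.184×10⁵)(8.014×10⁻⁴) ≈ 175 m.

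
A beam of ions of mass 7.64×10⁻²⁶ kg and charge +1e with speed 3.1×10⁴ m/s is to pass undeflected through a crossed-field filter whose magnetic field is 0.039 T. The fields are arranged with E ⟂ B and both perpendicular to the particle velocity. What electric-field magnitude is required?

For straight-line motion qE = qvB, so E = vB.
E = 3.1×10⁴ × 0.039 = 1200 V/m.

E = 1200 V/m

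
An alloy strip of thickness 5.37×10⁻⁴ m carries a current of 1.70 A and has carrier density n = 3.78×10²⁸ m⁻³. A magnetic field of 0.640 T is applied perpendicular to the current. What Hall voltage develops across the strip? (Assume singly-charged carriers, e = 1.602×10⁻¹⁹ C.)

V_H ≈ 3.35×10⁻⁷ V

V_H = IB/(n e t).
V_H = (1.70)(0.640)/((3.78×10²⁸)(1.602×10⁻¹⁹)(5.37×10⁻⁴)) ≈ 3.35×10⁻⁷ V.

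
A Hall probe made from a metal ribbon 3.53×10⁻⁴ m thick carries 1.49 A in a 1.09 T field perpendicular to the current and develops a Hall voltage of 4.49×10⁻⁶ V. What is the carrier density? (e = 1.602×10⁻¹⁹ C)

n ≈ 6.40×10²⁷ m⁻³

From V_H = IB/(n e t), n = IB/(V_H e t).
n = (1.49)(1.09)/((4.49×10⁻⁶)(1.602×10⁻¹⁹)(3.53×10⁻⁴)) ≈ 6.40×10²⁷ m⁻³.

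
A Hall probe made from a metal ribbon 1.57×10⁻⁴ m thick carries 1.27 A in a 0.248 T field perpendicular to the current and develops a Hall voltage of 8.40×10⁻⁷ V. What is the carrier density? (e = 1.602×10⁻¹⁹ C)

From V_H = IB/(n e t), n = IB/(V_H e t).
n = (1.27)(0.248)/((8.40×10⁻⁷)(1.602×10⁻¹⁹)(1.57×10⁻⁴)) ≈ 1.49×10²⁸ m⁻³.

n ≈ 1.49×10²⁸ m⁻³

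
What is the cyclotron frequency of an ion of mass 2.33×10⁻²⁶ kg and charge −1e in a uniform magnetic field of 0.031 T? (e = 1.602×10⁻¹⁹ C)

f ≈ 3.4×10⁴ Hz

f = |q|B/(2πm).
f = (1.602×10⁻¹⁹)(0.031)/(2π·2.33×10⁻²⁶) ≈ 3.4×10⁴ Hz.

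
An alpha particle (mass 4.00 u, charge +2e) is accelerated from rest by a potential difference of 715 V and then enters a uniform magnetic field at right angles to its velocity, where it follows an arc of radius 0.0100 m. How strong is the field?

v = √(2|q|V/m) = √(2·3.204×10⁻¹⁹·715/6.644×10⁻²⁷) ≈ 2.626×10⁵ m/s.
B = mv/(|q|r) = (6.644×10⁻²⁷)(2.626×10⁵)/((3.204×10⁻¹⁹)(0.0100)) ≈ 0.545 T.

B ≈ 0.545 T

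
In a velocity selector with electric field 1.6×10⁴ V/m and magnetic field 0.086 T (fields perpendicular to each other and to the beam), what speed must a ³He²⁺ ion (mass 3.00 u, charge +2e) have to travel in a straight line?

Zero net Lorentz force requires |qE| = |q v×B|, i.e. E = vB.
v = E/B = 1.6×10⁴/0.086 = 1.9×10⁵ m/s.

v = 1.9×10⁵ m/s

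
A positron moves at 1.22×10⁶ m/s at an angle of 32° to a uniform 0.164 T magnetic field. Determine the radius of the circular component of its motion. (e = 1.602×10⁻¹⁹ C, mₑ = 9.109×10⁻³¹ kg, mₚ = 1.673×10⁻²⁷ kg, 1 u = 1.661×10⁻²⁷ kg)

v⊥ = v sinθ = 1.22×10⁶·sin32° ≈ 6.465×10⁵ m/s.
r = m v⊥/(|q|B) = (9.109×10⁻³¹)(6.465×10⁵)/((1.602×10⁻¹⁹)(0.164)) ≈ 2.24×10⁻⁵ m.

r ≈ 2.24×10⁻⁵ m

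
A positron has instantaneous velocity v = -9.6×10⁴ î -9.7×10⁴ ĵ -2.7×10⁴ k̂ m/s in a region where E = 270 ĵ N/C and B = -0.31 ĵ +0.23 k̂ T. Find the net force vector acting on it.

v×B = (-3.07×10⁴, 2.21×10⁴, 2.98×10⁴) N/C.
E + v×B = (-3.07×10⁴, 2.24×10⁴, 2.98×10⁴) N/C.
F = q(E + v×B) = (1.602×10⁻¹⁹ C)·(-3.07×10⁴, 2.24×10⁴, 2.98×10⁴) = (-4.91×10⁻¹⁵, 3.58×10⁻¹⁵, 4.77×10⁻¹⁵) N.

F ≈ (-4.91×10⁻¹⁵, 3.58×10⁻¹⁵, 4.77×10⁻¹⁵) N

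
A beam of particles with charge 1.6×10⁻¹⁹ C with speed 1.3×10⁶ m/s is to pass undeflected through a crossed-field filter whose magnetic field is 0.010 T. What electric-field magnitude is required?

E = 1.3×10⁴ V/m

For straight-line motion qE = qvB, so E = vB.
E = 1.3×10⁶ × 0.010 = 1.3×10⁴ V/m.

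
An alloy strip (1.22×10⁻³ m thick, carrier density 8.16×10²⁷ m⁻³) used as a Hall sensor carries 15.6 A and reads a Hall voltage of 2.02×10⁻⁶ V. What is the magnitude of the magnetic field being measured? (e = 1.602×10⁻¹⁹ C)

B ≈ 0.207 T

From V_H = IB/(n e t), B = V_H n e t / I.
B = (2.02×10⁻⁶)(8.16×10²⁷)(1.602×10⁻¹⁹)(1.22×10⁻³)/15.6 ≈ 0.207 T.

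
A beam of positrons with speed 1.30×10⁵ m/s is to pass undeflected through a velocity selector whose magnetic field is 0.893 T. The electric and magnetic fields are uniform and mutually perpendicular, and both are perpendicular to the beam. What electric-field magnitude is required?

E = 1.16×10⁵ V/m

For straight-line motion qE = qvB, so E = vB.
E = 1.30×10⁵ × 0.893 = 1.16×10⁵ V/m.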